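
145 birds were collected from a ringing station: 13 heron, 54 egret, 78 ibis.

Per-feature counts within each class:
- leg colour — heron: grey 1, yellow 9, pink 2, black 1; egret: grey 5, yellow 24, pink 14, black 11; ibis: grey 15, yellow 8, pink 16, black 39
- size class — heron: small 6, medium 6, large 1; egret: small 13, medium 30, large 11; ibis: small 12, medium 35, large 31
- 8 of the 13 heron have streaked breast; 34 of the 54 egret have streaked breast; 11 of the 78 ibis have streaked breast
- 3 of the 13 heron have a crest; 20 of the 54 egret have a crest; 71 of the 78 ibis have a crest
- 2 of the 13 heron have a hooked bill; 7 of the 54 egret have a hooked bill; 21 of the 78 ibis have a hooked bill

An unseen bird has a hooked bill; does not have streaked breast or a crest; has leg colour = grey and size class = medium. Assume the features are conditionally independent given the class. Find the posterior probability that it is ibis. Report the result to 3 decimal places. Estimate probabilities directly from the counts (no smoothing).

0.571

heron: (13/145) × (1/13) × (6/13) × (5/13) × (10/13) × (2/13) ≈ 0.00014488
egret: (54/145) × (5/54) × (30/54) × (20/54) × (34/54) × (7/54) ≈ 0.000579102
ibis: (78/145) × (15/78) × (35/78) × (67/78) × (7/78) × (21/78) ≈ 0.000963396
P(ibis | x) = 0.000963396 / 0.001687378 ≈ 0.571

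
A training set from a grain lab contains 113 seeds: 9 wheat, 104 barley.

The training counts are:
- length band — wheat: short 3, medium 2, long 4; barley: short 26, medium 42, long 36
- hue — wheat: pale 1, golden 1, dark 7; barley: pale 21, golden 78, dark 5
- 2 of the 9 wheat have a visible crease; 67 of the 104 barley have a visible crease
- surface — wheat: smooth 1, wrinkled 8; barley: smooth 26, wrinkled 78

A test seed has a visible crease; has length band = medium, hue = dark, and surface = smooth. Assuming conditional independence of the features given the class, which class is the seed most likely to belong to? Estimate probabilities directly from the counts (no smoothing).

wheat: (9/113) × (2/9) × (7/9) × (2/9) × (1/9) ≈ 0.000339901
barley: (104/113) × (42/104) × (5/104) × (67/104) × (26/104) ≈ 0.00287799
Highest score → barley.

barley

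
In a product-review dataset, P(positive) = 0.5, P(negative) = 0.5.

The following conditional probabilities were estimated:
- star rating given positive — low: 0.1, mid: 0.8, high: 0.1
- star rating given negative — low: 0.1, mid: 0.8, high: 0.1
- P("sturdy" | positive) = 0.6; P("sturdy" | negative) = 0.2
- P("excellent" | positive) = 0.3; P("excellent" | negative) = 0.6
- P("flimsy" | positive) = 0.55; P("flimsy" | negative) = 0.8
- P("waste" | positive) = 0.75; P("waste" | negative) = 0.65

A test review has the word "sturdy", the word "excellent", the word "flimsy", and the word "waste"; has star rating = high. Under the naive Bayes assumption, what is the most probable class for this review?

positive

positive: 0.5 × 0.1 × 0.6 × 0.3 × 0.55 × 0.75 = 0.0037125
negative: 0.5 × 0.1 × 0.2 × 0.6 × 0.8 × 0.65 = 0.00312
Highest score → positive.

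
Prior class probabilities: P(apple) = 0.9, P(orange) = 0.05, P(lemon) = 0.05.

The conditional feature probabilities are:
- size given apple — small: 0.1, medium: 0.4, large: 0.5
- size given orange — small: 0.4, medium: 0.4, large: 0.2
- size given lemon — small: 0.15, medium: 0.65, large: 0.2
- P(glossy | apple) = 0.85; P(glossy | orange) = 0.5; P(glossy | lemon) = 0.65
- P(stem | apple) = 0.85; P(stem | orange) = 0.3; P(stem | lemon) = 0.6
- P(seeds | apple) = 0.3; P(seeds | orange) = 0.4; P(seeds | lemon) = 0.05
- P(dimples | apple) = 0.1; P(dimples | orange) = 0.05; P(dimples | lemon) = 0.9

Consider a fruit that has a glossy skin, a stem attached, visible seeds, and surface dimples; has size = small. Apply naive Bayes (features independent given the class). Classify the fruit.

apple

apple: 0.9 × 0.1 × 0.85 × 0.85 × 0.3 × 0.1 = 0.00195075
orange: 0.05 × 0.4 × 0.5 × 0.3 × 0.4 × 0.05 = 0.00006
lemon: 0.05 × 0.15 × 0.65 × 0.6 × 0.05 × 0.9 = 0.000131625
Highest score → apple.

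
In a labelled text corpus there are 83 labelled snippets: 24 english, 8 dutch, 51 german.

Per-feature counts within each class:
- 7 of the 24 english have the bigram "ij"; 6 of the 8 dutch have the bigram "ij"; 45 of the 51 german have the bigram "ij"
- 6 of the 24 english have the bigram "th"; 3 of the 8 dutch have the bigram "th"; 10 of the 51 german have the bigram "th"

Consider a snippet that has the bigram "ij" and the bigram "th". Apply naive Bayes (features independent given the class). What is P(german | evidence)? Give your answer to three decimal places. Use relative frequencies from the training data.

0.688

english: (24/83) × (7/24) × (6/24) ≈ 0.0210843
dutch: (8/83) × (6/8) × (3/8) ≈ 0.0271084
german: (51/83) × (45/51) × (10/51) ≈ 0.106308
P(german | x) = 0.106308 / 0.1545007 ≈ 0.688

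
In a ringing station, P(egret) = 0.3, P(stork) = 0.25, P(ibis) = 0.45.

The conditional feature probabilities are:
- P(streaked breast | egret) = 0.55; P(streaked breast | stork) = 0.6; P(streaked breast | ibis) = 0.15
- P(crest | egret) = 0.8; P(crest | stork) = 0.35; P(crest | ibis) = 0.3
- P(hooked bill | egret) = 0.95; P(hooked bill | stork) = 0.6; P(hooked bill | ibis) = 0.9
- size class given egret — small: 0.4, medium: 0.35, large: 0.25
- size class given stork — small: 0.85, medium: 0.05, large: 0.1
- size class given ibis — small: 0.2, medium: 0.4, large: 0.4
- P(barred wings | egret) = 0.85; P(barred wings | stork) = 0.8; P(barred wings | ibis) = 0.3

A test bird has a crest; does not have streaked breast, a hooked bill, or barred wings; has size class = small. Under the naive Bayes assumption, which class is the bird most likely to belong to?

egret: 0.3 × (1−0.55) × 0.8 × (1−0.95) × 0.4 × (1−0.85) = 0.000324
stork: 0.25 × (1−0.6) × 0.35 × (1−0.6) × 0.85 × (1−0.8) = 0.00238
ibis: 0.45 × (1−0.15) × 0.3 × (1−0.9) × 0.2 × (1−0.3) = 0.0016065
Highest score → stork.

stork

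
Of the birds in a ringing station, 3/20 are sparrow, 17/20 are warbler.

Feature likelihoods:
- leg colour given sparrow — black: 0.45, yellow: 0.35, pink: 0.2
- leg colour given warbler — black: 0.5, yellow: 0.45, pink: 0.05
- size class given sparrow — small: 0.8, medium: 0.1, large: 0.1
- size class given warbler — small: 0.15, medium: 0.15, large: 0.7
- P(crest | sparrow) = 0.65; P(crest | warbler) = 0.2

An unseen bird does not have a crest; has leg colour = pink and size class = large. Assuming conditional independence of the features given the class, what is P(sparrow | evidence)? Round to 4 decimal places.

0.0423

sparrow: 0.15 × 0.2 × 0.1 × (1−0.65) = 0.00105
warbler: 0.85 × 0.05 × 0.7 × (1−0.2) = 0.0238
P(sparrow | x) = 0.00105 / 0.02485 ≈ 0.0423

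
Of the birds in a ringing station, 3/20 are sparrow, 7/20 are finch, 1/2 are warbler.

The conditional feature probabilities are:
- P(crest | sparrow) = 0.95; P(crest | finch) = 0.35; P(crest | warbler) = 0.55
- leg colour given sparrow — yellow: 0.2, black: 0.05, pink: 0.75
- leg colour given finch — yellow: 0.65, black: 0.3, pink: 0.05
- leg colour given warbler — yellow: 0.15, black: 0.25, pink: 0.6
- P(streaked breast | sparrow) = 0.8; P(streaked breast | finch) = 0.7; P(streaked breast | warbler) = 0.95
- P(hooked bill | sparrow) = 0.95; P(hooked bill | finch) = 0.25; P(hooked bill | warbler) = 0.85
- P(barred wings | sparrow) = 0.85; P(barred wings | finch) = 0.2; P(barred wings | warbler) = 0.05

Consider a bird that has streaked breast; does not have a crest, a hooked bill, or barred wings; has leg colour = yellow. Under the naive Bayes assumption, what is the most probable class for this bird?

finch

sparrow: 0.15 × (1−0.95) × 0.2 × 0.8 × (1−0.95) × (1−0.85) = 0.000009
finch: 0.35 × (1−0.35) × 0.65 × 0.7 × (1−0.25) × (1−0.2) = 0.0621075
warbler: 0.5 × (1−0.55) × 0.15 × 0.95 × (1−0.85) × (1−0.05) = 0.00456890625
Highest score → finch.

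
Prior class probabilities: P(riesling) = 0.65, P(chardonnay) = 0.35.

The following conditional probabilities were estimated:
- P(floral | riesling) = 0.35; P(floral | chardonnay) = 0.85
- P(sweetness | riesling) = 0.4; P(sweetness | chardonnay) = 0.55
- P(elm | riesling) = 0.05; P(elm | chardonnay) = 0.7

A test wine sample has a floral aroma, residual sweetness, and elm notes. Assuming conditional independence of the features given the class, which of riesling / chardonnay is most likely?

chardonnay

riesling: 0.65 × 0.35 × 0.4 × 0.05 = 0.00455
chardonnay: 0.35 × 0.85 × 0.55 × 0.7 = 0.1145375
Highest score → chardonnay.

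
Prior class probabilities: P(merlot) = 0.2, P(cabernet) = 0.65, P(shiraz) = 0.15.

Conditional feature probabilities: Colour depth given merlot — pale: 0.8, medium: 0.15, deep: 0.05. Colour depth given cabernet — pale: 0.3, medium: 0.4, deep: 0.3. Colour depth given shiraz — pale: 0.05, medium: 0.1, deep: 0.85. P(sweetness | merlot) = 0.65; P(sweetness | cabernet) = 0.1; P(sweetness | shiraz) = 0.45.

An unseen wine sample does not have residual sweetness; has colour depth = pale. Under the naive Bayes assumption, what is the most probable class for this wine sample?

cabernet

merlot: 0.2 × 0.8 × (1−0.65) = 0.056
cabernet: 0.65 × 0.3 × (1−0.1) = 0.1755
shiraz: 0.15 × 0.05 × (1−0.45) = 0.004125
Highest score → cabernet.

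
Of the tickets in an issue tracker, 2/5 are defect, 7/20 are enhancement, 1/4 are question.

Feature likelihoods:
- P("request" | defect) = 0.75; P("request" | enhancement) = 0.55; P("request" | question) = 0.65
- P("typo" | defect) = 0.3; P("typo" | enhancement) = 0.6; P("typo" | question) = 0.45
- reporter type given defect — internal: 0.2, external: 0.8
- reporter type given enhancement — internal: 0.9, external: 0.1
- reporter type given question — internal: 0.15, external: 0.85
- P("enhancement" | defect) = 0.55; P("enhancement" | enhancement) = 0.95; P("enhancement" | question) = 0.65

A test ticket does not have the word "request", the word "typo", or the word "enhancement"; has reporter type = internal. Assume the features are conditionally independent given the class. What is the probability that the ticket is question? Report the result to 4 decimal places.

0.2167

defect: 0.4 × (1−0.75) × (1−0.3) × 0.2 × (1−0.55) = 0.0063
enhancement: 0.35 × (1−0.55) × (1−0.6) × 0.9 × (1−0.95) = 0.002835
question: 0.25 × (1−0.65) × (1−0.45) × 0.15 × (1−0.65) = 0.0025265625
P(question | x) = 0.0025265625 / 0.0116615625 ≈ 0.2167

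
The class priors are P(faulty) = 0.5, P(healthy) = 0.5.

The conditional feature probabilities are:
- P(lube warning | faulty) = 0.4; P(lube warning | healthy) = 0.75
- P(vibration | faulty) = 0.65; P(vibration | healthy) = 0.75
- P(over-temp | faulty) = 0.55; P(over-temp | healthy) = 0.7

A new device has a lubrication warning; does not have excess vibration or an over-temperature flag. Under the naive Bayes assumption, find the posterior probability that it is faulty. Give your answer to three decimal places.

faulty: 0.5 × 0.4 × (1−0.65) × (1−0.55) = 0.0315
healthy: 0.5 × 0.75 × (1−0.75) × (1−0.7) = 0.028125
P(faulty | x) = 0.0315 / 0.059625 ≈ 0.528

0.528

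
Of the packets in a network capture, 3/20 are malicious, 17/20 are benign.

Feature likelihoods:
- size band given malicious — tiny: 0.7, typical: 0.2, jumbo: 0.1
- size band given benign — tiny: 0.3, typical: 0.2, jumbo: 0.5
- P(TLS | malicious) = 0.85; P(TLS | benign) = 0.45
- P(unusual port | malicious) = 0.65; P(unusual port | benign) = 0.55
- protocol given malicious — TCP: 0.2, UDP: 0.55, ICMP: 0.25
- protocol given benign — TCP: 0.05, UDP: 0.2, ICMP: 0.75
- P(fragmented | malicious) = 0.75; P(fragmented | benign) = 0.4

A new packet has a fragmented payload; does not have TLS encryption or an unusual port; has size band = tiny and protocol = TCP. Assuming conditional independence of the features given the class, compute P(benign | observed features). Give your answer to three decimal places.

malicious: 0.15 × 0.7 × (1−0.85) × (1−0.65) × 0.2 × 0.75 = 0.000826875
benign: 0.85 × 0.3 × (1−0.45) × (1−0.55) × 0.05 × 0.4 = 0.00126225
P(benign | x) = 0.00126225 / 0.002089125 ≈ 0.604

0.604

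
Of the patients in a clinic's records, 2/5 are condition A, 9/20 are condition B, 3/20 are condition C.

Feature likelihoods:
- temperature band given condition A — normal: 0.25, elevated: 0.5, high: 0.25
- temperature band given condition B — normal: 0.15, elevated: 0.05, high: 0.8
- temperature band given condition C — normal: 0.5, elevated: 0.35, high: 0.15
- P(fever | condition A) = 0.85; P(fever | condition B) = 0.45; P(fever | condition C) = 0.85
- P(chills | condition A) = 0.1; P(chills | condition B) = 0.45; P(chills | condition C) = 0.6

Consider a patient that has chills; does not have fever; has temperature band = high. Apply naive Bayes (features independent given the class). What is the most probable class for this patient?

condition B

condition A: 0.4 × 0.25 × (1−0.85) × 0.1 = 0.0015
condition B: 0.45 × 0.8 × (1−0.45) × 0.45 = 0.0891
condition C: 0.15 × 0.15 × (1−0.85) × 0.6 = 0.002025
Highest score → condition B.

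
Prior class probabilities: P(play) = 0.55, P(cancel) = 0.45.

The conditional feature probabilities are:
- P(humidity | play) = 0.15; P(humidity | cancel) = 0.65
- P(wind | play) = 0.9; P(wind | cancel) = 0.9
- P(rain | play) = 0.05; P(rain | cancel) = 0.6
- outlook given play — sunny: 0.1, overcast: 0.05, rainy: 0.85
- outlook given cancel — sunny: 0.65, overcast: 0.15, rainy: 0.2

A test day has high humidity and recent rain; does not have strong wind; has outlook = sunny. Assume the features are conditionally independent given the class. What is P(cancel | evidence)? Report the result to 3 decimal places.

play: 0.55 × 0.15 × (1−0.9) × 0.05 × 0.1 = 0.00004125
cancel: 0.45 × 0.65 × (1−0.9) × 0.6 × 0.65 = 0.0114075
P(cancel | x) = 0.0114075 / 0.01144875 ≈ 0.996

0.996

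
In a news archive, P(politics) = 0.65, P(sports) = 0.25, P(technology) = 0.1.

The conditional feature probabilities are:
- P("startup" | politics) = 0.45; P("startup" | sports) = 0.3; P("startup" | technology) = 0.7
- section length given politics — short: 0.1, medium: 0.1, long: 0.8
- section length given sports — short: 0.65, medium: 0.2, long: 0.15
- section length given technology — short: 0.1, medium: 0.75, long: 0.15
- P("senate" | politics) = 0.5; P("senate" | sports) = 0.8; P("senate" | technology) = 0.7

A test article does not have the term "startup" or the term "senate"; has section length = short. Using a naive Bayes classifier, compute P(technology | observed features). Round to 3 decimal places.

0.022

politics: 0.65 × (1−0.45) × 0.1 × (1−0.5) = 0.017875
sports: 0.25 × (1−0.3) × 0.65 × (1−0.8) = 0.02275
technology: 0.1 × (1−0.7) × 0.1 × (1−0.7) = 0.0009
P(technology | x) = 0.0009 / 0.041525 ≈ 0.022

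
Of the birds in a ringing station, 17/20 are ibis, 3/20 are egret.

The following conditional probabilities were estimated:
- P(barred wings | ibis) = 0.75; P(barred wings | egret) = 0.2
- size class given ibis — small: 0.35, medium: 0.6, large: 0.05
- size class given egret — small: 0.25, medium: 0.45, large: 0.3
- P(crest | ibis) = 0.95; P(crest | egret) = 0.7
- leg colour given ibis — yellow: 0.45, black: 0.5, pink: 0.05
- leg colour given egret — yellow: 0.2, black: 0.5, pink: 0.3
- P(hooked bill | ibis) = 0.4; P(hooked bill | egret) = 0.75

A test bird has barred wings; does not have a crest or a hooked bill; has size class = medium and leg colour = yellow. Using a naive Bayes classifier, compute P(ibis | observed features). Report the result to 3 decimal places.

ibis: 0.85 × 0.75 × 0.6 × (1−0.95) × 0.45 × (1−0.4) = 0.00516375
egret: 0.15 × 0.2 × 0.45 × (1−0.7) × 0.2 × (1−0.75) = 0.0002025
P(ibis | x) = 0.00516375 / 0.00536625 ≈ 0.962

0.962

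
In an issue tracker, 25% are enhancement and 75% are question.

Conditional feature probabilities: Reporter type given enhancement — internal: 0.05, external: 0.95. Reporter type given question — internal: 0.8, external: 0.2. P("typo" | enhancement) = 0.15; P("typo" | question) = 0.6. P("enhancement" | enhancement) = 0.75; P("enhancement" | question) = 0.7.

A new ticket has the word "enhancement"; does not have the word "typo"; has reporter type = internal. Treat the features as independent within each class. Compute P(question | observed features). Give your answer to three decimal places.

0.955

enhancement: 0.25 × 0.05 × (1−0.15) × 0.75 = 0.00796875
question: 0.75 × 0.8 × (1−0.6) × 0.7 = 0.168
P(question | x) = 0.168 / 0.17596875 ≈ 0.955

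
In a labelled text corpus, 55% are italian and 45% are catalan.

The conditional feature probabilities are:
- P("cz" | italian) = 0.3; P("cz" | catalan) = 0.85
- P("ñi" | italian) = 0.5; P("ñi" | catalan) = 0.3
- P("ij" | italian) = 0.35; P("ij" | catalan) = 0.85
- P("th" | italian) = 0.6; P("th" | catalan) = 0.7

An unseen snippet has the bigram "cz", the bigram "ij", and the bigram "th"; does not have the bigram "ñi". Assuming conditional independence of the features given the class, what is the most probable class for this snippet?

catalan

italian: 0.55 × 0.3 × (1−0.5) × 0.35 × 0.6 = 0.017325
catalan: 0.45 × 0.85 × (1−0.3) × 0.85 × 0.7 = 0.15931125
Highest score → catalan.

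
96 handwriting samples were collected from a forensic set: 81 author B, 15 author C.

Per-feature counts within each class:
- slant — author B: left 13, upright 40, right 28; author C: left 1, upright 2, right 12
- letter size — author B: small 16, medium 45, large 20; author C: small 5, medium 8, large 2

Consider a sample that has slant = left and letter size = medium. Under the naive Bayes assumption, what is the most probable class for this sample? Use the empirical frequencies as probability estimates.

author B

author B: (81/96) × (13/81) × (45/81) ≈ 0.0752315
author C: (15/96) × (1/15) × (8/15) ≈ 0.00555556
Highest score → author B.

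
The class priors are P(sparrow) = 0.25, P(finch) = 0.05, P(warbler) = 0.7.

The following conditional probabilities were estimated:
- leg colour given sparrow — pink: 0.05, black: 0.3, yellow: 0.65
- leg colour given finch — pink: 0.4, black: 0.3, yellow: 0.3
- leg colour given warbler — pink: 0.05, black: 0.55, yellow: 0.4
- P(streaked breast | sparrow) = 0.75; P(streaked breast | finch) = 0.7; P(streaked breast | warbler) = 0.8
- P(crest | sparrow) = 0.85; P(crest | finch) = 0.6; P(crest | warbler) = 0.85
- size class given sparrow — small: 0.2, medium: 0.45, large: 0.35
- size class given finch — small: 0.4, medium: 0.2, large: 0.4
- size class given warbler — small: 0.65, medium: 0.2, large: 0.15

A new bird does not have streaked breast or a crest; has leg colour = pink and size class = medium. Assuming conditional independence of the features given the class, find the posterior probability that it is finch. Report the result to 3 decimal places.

0.533

sparrow: 0.25 × 0.05 × (1−0.75) × (1−0.85) × 0.45 = 0.0002109375
finch: 0.05 × 0.4 × (1−0.7) × (1−0.6) × 0.2 = 0.00048
warbler: 0.7 × 0.05 × (1−0.8) × (1−0.85) × 0.2 = 0.00021
P(finch | x) = 0.00048 / 0.0009009375 ≈ 0.533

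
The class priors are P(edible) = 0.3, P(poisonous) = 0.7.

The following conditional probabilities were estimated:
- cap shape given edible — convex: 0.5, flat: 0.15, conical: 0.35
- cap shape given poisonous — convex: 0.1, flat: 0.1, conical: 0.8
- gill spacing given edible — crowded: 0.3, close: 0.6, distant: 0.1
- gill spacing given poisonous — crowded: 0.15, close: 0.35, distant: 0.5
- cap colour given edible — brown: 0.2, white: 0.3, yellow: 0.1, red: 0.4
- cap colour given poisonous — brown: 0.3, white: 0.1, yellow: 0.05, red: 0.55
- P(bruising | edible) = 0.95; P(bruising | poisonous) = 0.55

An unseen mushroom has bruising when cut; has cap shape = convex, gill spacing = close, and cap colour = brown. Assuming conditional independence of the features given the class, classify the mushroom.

edible

edible: 0.3 × 0.5 × 0.6 × 0.2 × 0.95 = 0.0171
poisonous: 0.7 × 0.1 × 0.35 × 0.3 × 0.55 = 0.0040425
Highest score → edible.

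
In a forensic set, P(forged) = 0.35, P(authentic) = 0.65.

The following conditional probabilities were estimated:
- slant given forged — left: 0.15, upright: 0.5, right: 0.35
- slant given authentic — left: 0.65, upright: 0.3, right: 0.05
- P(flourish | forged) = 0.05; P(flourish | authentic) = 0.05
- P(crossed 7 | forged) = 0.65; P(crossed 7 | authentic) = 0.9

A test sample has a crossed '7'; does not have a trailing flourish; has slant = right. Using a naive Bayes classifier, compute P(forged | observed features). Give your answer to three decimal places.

forged: 0.35 × 0.35 × (1−0.05) × 0.65 = 0.07564375
authentic: 0.65 × 0.05 × (1−0.05) × 0.9 = 0.0277875
P(forged | x) = 0.07564375 / 0.10343125 ≈ 0.731

0.731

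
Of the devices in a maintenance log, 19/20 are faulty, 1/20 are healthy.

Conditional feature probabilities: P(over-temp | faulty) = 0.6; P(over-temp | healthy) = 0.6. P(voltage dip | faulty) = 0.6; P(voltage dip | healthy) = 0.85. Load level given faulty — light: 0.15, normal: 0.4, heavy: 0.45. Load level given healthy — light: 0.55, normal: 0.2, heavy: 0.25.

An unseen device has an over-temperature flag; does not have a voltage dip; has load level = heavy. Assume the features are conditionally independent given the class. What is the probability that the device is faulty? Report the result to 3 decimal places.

0.989

faulty: 0.95 × 0.6 × (1−0.6) × 0.45 = 0.1026
healthy: 0.05 × 0.6 × (1−0.85) × 0.25 = 0.001125
P(faulty | x) = 0.1026 / 0.103725 ≈ 0.989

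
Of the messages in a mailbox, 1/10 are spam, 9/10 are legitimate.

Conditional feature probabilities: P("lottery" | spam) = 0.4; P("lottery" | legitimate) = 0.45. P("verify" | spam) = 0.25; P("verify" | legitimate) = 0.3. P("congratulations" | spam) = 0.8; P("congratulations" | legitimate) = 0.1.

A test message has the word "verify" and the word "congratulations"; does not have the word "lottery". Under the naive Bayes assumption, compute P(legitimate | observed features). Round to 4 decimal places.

spam: 0.1 × (1−0.4) × 0.25 × 0.8 = 0.012
legitimate: 0.9 × (1−0.45) × 0.3 × 0.1 = 0.01485
P(legitimate | x) = 0.01485 / 0.02685 ≈ 0.5531

0.5531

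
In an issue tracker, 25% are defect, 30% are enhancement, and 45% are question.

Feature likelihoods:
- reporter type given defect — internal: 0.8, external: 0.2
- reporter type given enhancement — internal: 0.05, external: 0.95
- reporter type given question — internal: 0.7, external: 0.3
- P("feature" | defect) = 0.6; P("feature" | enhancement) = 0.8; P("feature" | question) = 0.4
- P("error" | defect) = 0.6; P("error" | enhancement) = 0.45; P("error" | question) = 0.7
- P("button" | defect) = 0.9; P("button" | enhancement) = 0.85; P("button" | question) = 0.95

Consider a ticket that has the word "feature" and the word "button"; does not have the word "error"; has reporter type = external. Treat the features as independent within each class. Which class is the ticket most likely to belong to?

enhancement

defect: 0.25 × 0.2 × 0.6 × (1−0.6) × 0.9 = 0.0108
enhancement: 0.3 × 0.95 × 0.8 × (1−0.45) × 0.85 = 0.10659
question: 0.45 × 0.3 × 0.4 × (1−0.7) × 0.95 = 0.01539
Highest score → enhancement.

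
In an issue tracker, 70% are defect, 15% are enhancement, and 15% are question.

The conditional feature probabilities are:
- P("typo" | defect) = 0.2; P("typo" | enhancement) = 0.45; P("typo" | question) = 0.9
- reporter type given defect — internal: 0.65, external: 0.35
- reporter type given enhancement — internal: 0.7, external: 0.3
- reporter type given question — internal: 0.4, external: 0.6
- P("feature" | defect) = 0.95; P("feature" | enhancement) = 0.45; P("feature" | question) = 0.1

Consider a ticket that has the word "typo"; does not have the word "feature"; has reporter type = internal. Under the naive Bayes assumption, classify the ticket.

question

defect: 0.7 × 0.2 × 0.65 × (1−0.95) = 0.00455
enhancement: 0.15 × 0.45 × 0.7 × (1−0.45) = 0.0259875
question: 0.15 × 0.9 × 0.4 × (1−0.1) = 0.0486
Highest score → question.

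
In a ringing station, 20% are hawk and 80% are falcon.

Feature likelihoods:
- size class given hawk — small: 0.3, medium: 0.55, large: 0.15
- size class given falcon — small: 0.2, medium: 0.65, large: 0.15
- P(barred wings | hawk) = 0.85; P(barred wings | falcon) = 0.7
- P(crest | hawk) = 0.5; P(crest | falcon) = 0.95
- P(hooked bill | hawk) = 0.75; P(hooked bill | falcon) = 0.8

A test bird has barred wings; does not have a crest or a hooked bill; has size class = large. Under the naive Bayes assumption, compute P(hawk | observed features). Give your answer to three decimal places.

hawk: 0.2 × 0.15 × 0.85 × (1−0.5) × (1−0.75) = 0.0031875
falcon: 0.8 × 0.15 × 0.7 × (1−0.95) × (1−0.8) = 0.00084
P(hawk | x) = 0.0031875 / 0.0040275 ≈ 0.791

0.791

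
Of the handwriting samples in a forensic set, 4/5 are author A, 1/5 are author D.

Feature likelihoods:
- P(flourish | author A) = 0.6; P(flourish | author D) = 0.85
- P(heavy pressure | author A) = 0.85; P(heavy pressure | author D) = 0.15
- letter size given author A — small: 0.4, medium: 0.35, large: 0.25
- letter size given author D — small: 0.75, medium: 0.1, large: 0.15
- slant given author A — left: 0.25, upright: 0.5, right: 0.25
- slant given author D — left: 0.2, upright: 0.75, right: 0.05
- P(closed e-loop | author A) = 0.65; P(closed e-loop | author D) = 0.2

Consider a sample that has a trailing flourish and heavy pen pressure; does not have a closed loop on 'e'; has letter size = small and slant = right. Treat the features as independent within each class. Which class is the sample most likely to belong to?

author A

author A: 0.8 × 0.6 × 0.85 × 0.4 × 0.25 × (1−0.65) = 0.01428
author D: 0.2 × 0.85 × 0.15 × 0.75 × 0.05 × (1−0.2) = 0.000765
Highest score → author A.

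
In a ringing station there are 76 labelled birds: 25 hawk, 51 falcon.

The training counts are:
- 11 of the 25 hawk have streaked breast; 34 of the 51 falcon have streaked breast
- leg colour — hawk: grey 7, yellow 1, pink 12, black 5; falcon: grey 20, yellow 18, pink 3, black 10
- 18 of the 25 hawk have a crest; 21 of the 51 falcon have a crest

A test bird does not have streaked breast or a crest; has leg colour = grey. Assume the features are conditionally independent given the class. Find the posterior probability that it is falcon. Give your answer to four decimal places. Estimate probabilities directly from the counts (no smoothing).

hawk: (25/76) × (14/25) × (7/25) × (7/25) ≈ 0.0144421
falcon: (51/76) × (17/51) × (20/51) × (30/51) ≈ 0.0515996
P(falcon | x) = 0.0515996 / 0.0660417 ≈ 0.7813

0.7813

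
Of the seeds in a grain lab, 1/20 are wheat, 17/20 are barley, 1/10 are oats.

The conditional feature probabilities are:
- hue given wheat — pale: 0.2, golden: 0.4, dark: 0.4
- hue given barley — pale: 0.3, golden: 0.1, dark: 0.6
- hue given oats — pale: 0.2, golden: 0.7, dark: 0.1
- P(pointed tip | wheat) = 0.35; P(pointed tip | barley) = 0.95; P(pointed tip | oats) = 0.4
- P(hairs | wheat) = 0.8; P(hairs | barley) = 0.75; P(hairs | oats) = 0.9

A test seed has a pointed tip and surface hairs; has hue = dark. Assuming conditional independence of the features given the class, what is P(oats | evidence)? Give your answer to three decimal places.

wheat: 0.05 × 0.4 × 0.35 × 0.8 = 0.0056
barley: 0.85 × 0.6 × 0.95 × 0.75 = 0.363375
oats: 0.1 × 0.1 × 0.4 × 0.9 = 0.0036
P(oats | x) = 0.0036 / 0.372575 ≈ 0.010

0.010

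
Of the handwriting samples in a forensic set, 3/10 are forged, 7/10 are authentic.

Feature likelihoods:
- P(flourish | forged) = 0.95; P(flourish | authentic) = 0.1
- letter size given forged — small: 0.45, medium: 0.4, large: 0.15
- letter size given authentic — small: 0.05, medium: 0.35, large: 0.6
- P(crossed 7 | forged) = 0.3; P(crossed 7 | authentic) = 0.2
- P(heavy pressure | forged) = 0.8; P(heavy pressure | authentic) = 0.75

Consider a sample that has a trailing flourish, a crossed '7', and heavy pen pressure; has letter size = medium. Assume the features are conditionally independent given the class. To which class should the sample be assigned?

forged: 0.3 × 0.95 × 0.4 × 0.3 × 0.8 = 0.02736
authentic: 0.7 × 0.1 × 0.35 × 0.2 × 0.75 = 0.003675
Highest score → forged.

forged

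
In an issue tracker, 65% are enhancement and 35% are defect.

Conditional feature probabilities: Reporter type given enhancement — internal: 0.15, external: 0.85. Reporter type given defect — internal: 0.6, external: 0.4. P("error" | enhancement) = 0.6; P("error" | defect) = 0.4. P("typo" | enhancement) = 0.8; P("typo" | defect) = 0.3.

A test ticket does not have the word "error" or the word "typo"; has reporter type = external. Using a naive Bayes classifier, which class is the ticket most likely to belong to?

defect

enhancement: 0.65 × 0.85 × (1−0.6) × (1−0.8) = 0.0442
defect: 0.35 × 0.4 × (1−0.4) × (1−0.3) = 0.0588
Highest score → defect.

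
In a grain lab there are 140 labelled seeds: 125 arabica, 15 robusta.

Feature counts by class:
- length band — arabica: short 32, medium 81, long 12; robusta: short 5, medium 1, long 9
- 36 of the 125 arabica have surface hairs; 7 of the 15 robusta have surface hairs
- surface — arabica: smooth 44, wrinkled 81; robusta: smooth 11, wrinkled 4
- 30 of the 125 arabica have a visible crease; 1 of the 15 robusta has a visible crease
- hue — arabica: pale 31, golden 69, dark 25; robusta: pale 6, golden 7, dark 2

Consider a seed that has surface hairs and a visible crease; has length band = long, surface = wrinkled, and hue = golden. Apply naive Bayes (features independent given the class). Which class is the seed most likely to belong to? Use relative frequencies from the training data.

arabica: (125/140) × (12/125) × (36/125) × (81/125) × (30/125) × (69/125) ≈ 0.0021192
robusta: (15/140) × (9/15) × (7/15) × (4/15) × (1/15) × (7/15) ≈ 0.000248889
Highest score → arabica.

arabica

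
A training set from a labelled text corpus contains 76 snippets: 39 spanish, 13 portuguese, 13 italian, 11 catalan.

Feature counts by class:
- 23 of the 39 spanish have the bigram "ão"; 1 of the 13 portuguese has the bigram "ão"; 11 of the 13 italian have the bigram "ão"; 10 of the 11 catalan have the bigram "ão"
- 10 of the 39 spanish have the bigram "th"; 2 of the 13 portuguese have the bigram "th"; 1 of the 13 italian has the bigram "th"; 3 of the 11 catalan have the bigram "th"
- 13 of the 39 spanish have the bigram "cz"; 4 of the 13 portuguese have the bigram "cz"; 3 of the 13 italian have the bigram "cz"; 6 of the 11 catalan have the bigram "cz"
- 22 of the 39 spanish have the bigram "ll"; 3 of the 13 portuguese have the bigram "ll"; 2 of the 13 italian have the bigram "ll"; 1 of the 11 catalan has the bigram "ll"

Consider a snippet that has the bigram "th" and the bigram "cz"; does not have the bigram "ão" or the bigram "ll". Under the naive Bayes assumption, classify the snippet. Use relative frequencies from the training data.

spanish: (39/76) × (16/39) × (10/39) × (13/39) × (17/39) ≈ 0.00784341
portuguese: (13/76) × (12/13) × (2/13) × (4/13) × (10/13) ≈ 0.00574947
italian: (13/76) × (2/13) × (1/13) × (3/13) × (11/13) ≈ 0.000395276
catalan: (11/76) × (1/11) × (3/11) × (6/11) × (10/11) ≈ 0.00177943
Highest score → spanish.

spanish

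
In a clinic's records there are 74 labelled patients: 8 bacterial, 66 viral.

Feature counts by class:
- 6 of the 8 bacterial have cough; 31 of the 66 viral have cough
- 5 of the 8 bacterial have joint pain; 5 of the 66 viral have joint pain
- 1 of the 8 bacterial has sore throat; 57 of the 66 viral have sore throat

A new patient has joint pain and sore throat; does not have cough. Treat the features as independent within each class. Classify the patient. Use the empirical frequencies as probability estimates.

bacterial: (8/74) × (2/8) × (5/8) × (1/8) ≈ 0.00211149
viral: (66/74) × (35/66) × (5/66) × (57/66) ≈ 0.0309452
Highest score → viral.

viral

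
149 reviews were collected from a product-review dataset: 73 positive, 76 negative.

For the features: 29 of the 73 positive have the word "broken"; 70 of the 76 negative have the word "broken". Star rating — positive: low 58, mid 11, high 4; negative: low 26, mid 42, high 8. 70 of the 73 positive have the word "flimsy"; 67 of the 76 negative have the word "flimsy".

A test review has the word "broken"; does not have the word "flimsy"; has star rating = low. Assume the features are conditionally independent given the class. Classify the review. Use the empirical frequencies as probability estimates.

negative

positive: (73/149) × (29/73) × (58/73) × (3/73) ≈ 0.006355
negative: (76/149) × (70/76) × (26/76) × (9/76) ≈ 0.0190327
Highest score → negative.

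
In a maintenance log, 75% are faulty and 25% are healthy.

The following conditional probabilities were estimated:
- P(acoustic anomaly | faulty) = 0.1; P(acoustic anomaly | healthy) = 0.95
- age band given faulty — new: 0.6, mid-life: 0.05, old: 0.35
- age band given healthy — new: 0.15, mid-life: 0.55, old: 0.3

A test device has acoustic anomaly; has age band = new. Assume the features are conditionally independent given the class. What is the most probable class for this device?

faulty: 0.75 × 0.1 × 0.6 = 0.045
healthy: 0.25 × 0.95 × 0.15 = 0.035625
Highest score → faulty.

faulty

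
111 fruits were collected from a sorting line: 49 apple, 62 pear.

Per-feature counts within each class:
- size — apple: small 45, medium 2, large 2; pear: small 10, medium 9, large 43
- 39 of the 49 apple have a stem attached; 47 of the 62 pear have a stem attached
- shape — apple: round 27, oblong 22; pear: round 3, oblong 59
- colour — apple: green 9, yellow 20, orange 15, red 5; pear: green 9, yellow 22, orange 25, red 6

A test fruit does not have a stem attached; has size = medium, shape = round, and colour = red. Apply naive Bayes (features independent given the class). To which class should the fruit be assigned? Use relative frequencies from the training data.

apple

apple: (49/111) × (2/49) × (10/49) × (27/49) × (5/49) ≈ 0.000206753
pear: (62/111) × (9/62) × (15/62) × (3/62) × (6/62) ≈ 0.0000918561
Highest score → apple.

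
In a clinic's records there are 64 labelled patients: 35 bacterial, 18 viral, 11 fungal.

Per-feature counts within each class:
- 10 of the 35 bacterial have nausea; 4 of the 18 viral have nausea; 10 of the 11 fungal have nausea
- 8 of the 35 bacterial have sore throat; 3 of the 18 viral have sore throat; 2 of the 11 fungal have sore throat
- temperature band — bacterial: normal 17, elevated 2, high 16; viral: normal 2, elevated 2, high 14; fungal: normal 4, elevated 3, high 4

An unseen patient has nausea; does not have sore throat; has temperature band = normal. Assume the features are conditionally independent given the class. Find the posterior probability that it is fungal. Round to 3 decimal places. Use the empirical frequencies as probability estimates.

0.419

bacterial: (35/64) × (10/35) × (27/35) × (17/35) ≈ 0.0585459
viral: (18/64) × (4/18) × (15/18) × (2/18) ≈ 0.00578704
fungal: (11/64) × (10/11) × (9/11) × (4/11) ≈ 0.0464876
P(fungal | x) = 0.0464876 / 0.11082054 ≈ 0.419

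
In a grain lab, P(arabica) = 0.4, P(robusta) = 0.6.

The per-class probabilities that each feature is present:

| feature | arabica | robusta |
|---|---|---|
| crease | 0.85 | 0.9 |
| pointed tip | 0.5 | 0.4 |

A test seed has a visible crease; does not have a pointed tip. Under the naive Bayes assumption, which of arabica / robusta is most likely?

robusta

arabica: 0.4 × 0.85 × (1−0.5) = 0.17
robusta: 0.6 × 0.9 × (1−0.4) = 0.324
Highest score → robusta.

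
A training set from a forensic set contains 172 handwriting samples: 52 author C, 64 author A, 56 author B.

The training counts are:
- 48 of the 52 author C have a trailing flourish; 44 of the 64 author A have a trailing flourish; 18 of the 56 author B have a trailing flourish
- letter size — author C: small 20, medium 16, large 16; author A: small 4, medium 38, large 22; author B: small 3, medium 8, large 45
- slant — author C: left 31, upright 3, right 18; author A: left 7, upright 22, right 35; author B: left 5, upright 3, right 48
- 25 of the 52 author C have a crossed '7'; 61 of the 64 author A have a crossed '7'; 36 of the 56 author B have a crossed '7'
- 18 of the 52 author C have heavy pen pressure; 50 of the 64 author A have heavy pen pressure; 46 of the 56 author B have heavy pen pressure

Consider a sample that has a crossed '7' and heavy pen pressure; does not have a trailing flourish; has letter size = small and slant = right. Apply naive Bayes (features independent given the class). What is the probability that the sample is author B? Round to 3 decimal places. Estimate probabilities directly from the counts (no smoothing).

0.607

author C: (52/172) × (4/52) × (20/52) × (18/52) × (25/52) × (18/52) ≈ 0.000515268
author A: (64/172) × (20/64) × (4/64) × (35/64) × (61/64) × (50/64) ≈ 0.00295944
author B: (56/172) × (38/56) × (3/56) × (48/56) × (36/56) × (46/56) ≈ 0.00535705
P(author B | x) = 0.00535705 / 0.008831758 ≈ 0.607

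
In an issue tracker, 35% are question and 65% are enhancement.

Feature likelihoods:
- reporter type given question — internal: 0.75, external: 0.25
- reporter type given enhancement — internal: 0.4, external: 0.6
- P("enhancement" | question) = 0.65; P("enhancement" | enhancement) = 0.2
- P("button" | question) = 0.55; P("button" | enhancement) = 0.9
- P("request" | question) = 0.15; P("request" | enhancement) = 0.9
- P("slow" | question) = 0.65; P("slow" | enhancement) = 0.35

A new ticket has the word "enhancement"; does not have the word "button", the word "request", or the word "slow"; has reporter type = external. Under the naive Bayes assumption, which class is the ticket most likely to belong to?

question: 0.35 × 0.25 × 0.65 × (1−0.55) × (1−0.15) × (1−0.65) = 0.007614140625
enhancement: 0.65 × 0.6 × 0.2 × (1−0.9) × (1−0.9) × (1−0.35) = 0.000507
Highest score → question.

question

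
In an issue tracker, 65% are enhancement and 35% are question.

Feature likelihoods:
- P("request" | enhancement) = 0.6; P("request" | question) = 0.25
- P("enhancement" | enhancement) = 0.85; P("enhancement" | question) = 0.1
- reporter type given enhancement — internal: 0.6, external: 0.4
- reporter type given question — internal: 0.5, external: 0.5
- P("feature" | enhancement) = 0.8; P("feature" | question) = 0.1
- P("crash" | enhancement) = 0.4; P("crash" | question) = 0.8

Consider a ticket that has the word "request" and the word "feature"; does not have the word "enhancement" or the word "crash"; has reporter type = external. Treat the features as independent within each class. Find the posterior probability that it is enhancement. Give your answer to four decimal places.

0.9345

enhancement: 0.65 × 0.6 × (1−0.85) × 0.4 × 0.8 × (1−0.4) = 0.011232
question: 0.35 × 0.25 × (1−0.1) × 0.5 × 0.1 × (1−0.8) = 0.0007875
P(enhancement | x) = 0.011232 / 0.0120195 ≈ 0.9345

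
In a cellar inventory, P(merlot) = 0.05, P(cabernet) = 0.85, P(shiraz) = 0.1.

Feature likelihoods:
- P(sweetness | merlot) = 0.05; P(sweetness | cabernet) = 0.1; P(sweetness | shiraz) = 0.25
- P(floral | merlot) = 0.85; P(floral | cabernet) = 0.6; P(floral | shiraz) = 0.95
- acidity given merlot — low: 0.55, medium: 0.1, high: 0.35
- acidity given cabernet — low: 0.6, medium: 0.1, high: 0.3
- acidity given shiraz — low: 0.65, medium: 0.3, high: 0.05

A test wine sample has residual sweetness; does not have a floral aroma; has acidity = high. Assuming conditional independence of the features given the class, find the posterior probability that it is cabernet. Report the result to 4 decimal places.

0.9814

merlot: 0.05 × 0.05 × (1−0.85) × 0.35 = 0.00013125
cabernet: 0.85 × 0.1 × (1−0.6) × 0.3 = 0.0102
shiraz: 0.1 × 0.25 × (1−0.95) × 0.05 = 0.0000625
P(cabernet | x) = 0.0102 / 0.01039375 ≈ 0.9814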